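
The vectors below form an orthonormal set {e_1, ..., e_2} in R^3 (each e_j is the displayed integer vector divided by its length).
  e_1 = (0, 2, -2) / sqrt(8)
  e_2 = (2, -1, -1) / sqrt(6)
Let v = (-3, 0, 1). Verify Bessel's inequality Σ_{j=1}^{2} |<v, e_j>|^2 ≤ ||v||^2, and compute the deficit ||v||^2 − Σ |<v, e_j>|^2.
Σ |<v, e_j>|^2 = 26/3; ||v||^2 = 10; deficit = 4/3

Write each e_j = u_j / sqrt(<u_j, u_j>) where u_j is the displayed integer vector. Then <v, e_j> = <v, u_j> / sqrt(<u_j, u_j>), so |<v, e_j>|^2 = <v, u_j>^2 / <u_j, u_j>.
Coefficients: <v, e_1> = -2/sqrt(8), <v, e_2> = -7/sqrt(6).
Square and sum: Σ |<v, e_j>|^2 = 26/3.
Compute ||v||^2 = v·v = 10.
Deficit = 10 − 26/3 = 4/3 ≥ 0, confirming Bessel's inequality. (The deficit equals ||v − Σ <v,e_j> e_j||^2, the squared distance from v to span{e_j}.)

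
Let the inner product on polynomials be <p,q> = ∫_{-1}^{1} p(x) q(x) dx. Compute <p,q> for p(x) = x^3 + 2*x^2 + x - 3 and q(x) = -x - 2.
<p,q> = 124/15

Expand the product: p(x)·q(x) = -x^4 - 4*x^3 - 5*x^2 + x + 6.
∫_{-1}^{1} of each monomial x^k gives [2/(k+1) if k even, 0 if k odd]. Integrating term-by-term (or equivalently evaluating the antiderivative F(x) = -x^5/5 - x^4 - 5*x^3/3 + x^2/2 + 6*x at the endpoints):
  F(1) − F(−1) = 109/30 − (-139/30) = 124/15.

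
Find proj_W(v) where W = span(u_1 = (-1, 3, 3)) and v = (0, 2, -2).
proj_W(v) = (0, 0, 0)

Set up U = [u_1 | ... | u_1] ∈ R^(3×1). The projector onto W = col(U) is P = U (U^T U)^(-1) U^T.
Compute U^T U =
  [19],
and U^T v = (0).
Solve U^T U · c = U^T v for the coefficients: c = (0). The projection is proj_W(v) = U c.
Check: (v - proj_W(v)) · u_1 = 0  (should be 0).
Result: proj_W(v) = (0, 0, 0).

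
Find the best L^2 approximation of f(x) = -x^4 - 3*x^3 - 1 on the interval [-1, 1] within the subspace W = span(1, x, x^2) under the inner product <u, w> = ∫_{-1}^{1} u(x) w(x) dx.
g(x) = -6*x^2/7 - 9*x/5 - 32/35

The best approximation g ∈ W is the orthogonal projection of f onto W. Writing g = a_0 + a_1 x + a_2 x^2, the coefficients solve the normal equations G · a = b where
  G_{ij} = <φ_i, φ_j> and b_i = <f, φ_i>, with φ_0 = 1, φ_1 = x, φ_2 = x^2.
G =
  [2, 0, 2/3]
  [0, 2/3, 0]
  [2/3, 0, 2/5],
b = (-12/5, -6/5, -20/21).
Solving gives a_0 = -32/35, a_1 = -9/5, a_2 = -6/7, so
  g(x) = -6*x^2/7 - 9*x/5 - 32/35.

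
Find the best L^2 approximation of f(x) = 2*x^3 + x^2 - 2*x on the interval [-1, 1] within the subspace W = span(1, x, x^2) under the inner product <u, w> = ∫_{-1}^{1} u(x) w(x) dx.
g(x) = x^2 - 4*x/5

The best approximation g ∈ W is the orthogonal projection of f onto W. Writing g = a_0 + a_1 x + a_2 x^2, the coefficients solve the normal equations G · a = b where
  G_{ij} = <φ_i, φ_j> and b_i = <f, φ_i>, with φ_0 = 1, φ_1 = x, φ_2 = x^2.
G =
  [2, 0, 2/3]
  [0, 2/3, 0]
  [2/3, 0, 2/5],
b = (2/3, -8/15, 2/5).
Solving gives a_0 = 0, a_1 = -4/5, a_2 = 1, so
  g(x) = x^2 - 4*x/5.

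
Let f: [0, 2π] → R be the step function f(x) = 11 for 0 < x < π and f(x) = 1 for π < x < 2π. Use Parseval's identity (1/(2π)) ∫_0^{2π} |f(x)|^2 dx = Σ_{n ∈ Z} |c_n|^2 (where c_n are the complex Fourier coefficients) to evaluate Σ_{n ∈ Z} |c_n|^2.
Σ |c_n|^2 = 61

Parseval equates the L^2 energy of f (normalised by 1/(2π)) with the ℓ^2 sum of its Fourier coefficients: (1/(2π)) ∫_0^{2π} |f|^2 = Σ |c_n|^2.
Compute the left side: (1/(2π)) [∫_0^π 11^2 dx + ∫_π^{2π} 1^2 dx] = (1/(2π)) · (121π + 1π) = (121 + 1)/2 = 61.
So Σ_{n ∈ Z} |c_n|^2 = 61.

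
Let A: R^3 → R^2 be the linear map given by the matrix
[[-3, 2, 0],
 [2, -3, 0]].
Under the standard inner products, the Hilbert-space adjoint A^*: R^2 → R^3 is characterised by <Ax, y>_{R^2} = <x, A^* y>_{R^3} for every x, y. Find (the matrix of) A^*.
A^* = A^T =
[[-3, 2],
 [2, -3],
 [0, 0]]

For real matrices with standard dot products, the defining identity <Ax, y> = <x, A^* y> gives (Ax)^T y = x^T (A^*) y, i.e. x^T A^T y = x^T (A^*) y. Since this holds for all x, y, we must have A^* = A^T. Therefore
A^* =
[[-3, 2],
 [2, -3],
 [0, 0]].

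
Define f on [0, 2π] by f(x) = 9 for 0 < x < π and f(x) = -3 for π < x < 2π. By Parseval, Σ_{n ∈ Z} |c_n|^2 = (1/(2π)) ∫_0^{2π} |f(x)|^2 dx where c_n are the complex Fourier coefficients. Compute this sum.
Σ |c_n|^2 = 45

Parseval equates the L^2 energy of f (normalised by 1/(2π)) with the ℓ^2 sum of its Fourier coefficients: (1/(2π)) ∫_0^{2π} |f|^2 = Σ |c_n|^2.
Compute the left side: (1/(2π)) [∫_0^π 9^2 dx + ∫_π^{2π} (-3)^2 dx] = (1/(2π)) · (81π + 9π) = (81 + 9)/2 = 45.
So Σ_{n ∈ Z} |c_n|^2 = 45.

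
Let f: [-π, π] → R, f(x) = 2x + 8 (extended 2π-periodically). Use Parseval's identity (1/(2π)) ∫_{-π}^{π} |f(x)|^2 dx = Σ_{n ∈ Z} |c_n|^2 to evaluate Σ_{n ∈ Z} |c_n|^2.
Σ |c_n|^2 = 4π^2/3 + 64

Expand and integrate term by term over [-π, π]:
  ∫ (2x)^2 dx = 4·(2π^3/3); ∫ 2·2·(8)·x dx = 0 (odd integrand); ∫ 8^2 dx = 64·2π.
So (1/(2π)) ∫_{-π}^{π} (2x + 8)^2 dx = 4π^2/3 + 64 = 4π^2/3 + 64.
Parseval ⇒ Σ |c_n|^2 = 4π^2/3 + 64.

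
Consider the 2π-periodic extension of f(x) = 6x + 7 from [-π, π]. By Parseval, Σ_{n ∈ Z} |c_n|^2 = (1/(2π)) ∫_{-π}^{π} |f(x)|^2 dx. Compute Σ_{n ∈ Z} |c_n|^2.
Σ |c_n|^2 = 12π^2 + 49

Expand and integrate term by term over [-π, π]:
  ∫ (6x)^2 dx = 36·(2π^3/3); ∫ 2·6·(7)·x dx = 0 (odd integrand); ∫ 7^2 dx = 49·2π.
So (1/(2π)) ∫_{-π}^{π} (6x + 7)^2 dx = 36π^2/3 + 49 = 12π^2 + 49.
Parseval ⇒ Σ |c_n|^2 = 12π^2 + 49.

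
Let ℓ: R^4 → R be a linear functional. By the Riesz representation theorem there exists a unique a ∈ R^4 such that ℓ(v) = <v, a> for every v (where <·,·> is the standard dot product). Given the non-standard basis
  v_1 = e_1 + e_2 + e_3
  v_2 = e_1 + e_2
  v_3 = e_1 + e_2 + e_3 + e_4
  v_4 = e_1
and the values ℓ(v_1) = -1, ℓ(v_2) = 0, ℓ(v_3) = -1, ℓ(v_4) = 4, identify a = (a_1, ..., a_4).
a = (4, -4, -1, 0)

Write a = (a_1, ..., a_4) in the standard basis. For each basis vector v_i, ℓ(v_i) = <v_i, a> is a linear equation in the a_j's. Collect the n equations into a matrix system V a = ℓ, where row i of V is v_i (expressed in the standard basis). Since V is invertible (lower-triangular with 1s on the diagonal, up to permutation), solve by back-substitution:
  V =
[[1, 1, 1, 0],
 [1, 1, 0, 0],
 [1, 1, 1, 1],
 [1, 0, 0, 0]]
  V a = (-1, 0, -1, 4)
Solving gives a = (4, -4, -1, 0).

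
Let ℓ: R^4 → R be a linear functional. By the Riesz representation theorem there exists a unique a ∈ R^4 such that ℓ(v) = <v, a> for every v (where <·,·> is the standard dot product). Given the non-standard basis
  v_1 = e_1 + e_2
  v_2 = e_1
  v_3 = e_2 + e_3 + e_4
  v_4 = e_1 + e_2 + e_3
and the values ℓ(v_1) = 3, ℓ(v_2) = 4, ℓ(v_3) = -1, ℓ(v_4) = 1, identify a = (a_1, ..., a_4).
a = (4, -1, -2, 2)

Write a = (a_1, ..., a_4) in the standard basis. For each basis vector v_i, ℓ(v_i) = <v_i, a> is a linear equation in the a_j's. Collect the n equations into a matrix system V a = ℓ, where row i of V is v_i (expressed in the standard basis). Since V is invertible (lower-triangular with 1s on the diagonal, up to permutation), solve by back-substitution:
  V =
[[1, 1, 0, 0],
 [1, 0, 0, 0],
 [0, 1, 1, 1],
 [1, 1, 1, 0]]
  V a = (3, 4, -1, 1)
Solving gives a = (4, -1, -2, 2).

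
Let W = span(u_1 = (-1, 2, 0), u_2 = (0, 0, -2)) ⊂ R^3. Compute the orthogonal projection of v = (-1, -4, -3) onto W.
proj_W(v) = (7/5, -14/5, -3)

Set up U = [u_1 | ... | u_2] ∈ R^(3×2). The projector onto W = col(U) is P = U (U^T U)^(-1) U^T.
Compute U^T U =
  [5, 0]
  [0, 4],
and U^T v = (-7, 6).
Solve U^T U · c = U^T v for the coefficients: c = (-7/5, 3/2). The projection is proj_W(v) = U c.
Check: (v - proj_W(v)) · u_1 = 0  (should be 0).
Check: (v - proj_W(v)) · u_2 = 0  (should be 0).
Result: proj_W(v) = (7/5, -14/5, -3).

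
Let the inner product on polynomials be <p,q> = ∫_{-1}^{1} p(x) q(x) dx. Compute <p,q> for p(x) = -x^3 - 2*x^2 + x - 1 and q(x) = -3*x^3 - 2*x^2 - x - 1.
<p,q> = 198/35

Expand the product: p(x)·q(x) = 3*x^6 + 8*x^5 + 2*x^4 + 4*x^3 + 3*x^2 + 1.
∫_{-1}^{1} of each monomial x^k gives [2/(k+1) if k even, 0 if k odd]. Integrating term-by-term (or equivalently evaluating the antiderivative F(x) = 3*x^7/7 + 4*x^6/3 + 2*x^5/5 + x^4 + x^3 + x at the endpoints):
  F(1) − F(−1) = 542/105 − (-52/105) = 198/35.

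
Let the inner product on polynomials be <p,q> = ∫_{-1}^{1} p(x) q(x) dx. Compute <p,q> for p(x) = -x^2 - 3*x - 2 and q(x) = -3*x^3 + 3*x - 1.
<p,q> = 34/15

Expand the product: p(x)·q(x) = 3*x^5 + 9*x^4 + 3*x^3 - 8*x^2 - 3*x + 2.
∫_{-1}^{1} of each monomial x^k gives [2/(k+1) if k even, 0 if k odd]. Integrating term-by-term (or equivalently evaluating the antiderivative F(x) = x^6/2 + 9*x^5/5 + 3*x^4/4 - 8*x^3/3 - 3*x^2/2 + 2*x at the endpoints):
  F(1) − F(−1) = 53/60 − (-83/60) = 34/15.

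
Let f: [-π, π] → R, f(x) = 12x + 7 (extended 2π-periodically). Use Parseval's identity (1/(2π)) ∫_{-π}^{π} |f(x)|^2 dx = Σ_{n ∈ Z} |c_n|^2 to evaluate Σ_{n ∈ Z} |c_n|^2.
Σ |c_n|^2 = 48π^2 + 49

Expand and integrate term by term over [-π, π]:
  ∫ (12x)^2 dx = 144·(2π^3/3); ∫ 2·12·(7)·x dx = 0 (odd integrand); ∫ 7^2 dx = 49·2π.
So (1/(2π)) ∫_{-π}^{π} (12x + 7)^2 dx = 144π^2/3 + 49 = 48π^2 + 49.
Parseval ⇒ Σ |c_n|^2 = 48π^2 + 49.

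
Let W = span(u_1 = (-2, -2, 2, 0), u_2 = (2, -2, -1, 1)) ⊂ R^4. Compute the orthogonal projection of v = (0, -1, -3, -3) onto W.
proj_W(v) = (26/29, 10/29, -22/29, 4/29)

Set up U = [u_1 | ... | u_2] ∈ R^(4×2). The projector onto W = col(U) is P = U (U^T U)^(-1) U^T.
Compute U^T U =
  [12, -2]
  [-2, 10],
and U^T v = (-4, 2).
Solve U^T U · c = U^T v for the coefficients: c = (-9/29, 4/29). The projection is proj_W(v) = U c.
Check: (v - proj_W(v)) · u_1 = 0  (should be 0).
Check: (v - proj_W(v)) · u_2 = 0  (should be 0).
Result: proj_W(v) = (26/29, 10/29, -22/29, 4/29).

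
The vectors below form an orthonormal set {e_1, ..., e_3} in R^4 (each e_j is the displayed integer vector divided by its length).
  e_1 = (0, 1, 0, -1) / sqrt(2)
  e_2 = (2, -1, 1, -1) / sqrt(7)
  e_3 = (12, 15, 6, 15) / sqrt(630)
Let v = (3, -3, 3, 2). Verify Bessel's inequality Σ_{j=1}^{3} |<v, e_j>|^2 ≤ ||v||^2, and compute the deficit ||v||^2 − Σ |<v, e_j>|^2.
Σ |<v, e_j>|^2 = 146/5; ||v||^2 = 31; deficit = 9/5

Write each e_j = u_j / sqrt(<u_j, u_j>) where u_j is the displayed integer vector. Then <v, e_j> = <v, u_j> / sqrt(<u_j, u_j>), so |<v, e_j>|^2 = <v, u_j>^2 / <u_j, u_j>.
Coefficients: <v, e_1> = -5/sqrt(2), <v, e_2> = 10/sqrt(7), <v, e_3> = 39/sqrt(630).
Square and sum: Σ |<v, e_j>|^2 = 146/5.
Compute ||v||^2 = v·v = 31.
Deficit = 31 − 146/5 = 9/5 ≥ 0, confirming Bessel's inequality. (The deficit equals ||v − Σ <v,e_j> e_j||^2, the squared distance from v to span{e_j}.)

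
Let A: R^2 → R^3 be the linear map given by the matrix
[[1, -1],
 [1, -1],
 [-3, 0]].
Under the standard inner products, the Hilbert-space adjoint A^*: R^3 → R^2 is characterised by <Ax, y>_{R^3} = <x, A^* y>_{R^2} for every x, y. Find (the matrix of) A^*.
A^* = A^T =
[[1, 1, -3],
 [-1, -1, 0]]

For real matrices with standard dot products, the defining identity <Ax, y> = <x, A^* y> gives (Ax)^T y = x^T (A^*) y, i.e. x^T A^T y = x^T (A^*) y. Since this holds for all x, y, we must have A^* = A^T. Therefore
A^* =
[[1, 1, -3],
 [-1, -1, 0]].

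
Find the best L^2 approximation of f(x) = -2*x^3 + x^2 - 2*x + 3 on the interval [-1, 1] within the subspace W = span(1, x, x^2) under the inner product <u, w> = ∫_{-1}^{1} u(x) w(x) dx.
g(x) = x^2 - 16*x/5 + 3

The best approximation g ∈ W is the orthogonal projection of f onto W. Writing g = a_0 + a_1 x + a_2 x^2, the coefficients solve the normal equations G · a = b where
  G_{ij} = <φ_i, φ_j> and b_i = <f, φ_i>, with φ_0 = 1, φ_1 = x, φ_2 = x^2.
G =
  [2, 0, 2/3]
  [0, 2/3, 0]
  [2/3, 0, 2/5],
b = (20/3, -32/15, 12/5).
Solving gives a_0 = 3, a_1 = -16/5, a_2 = 1, so
  g(x) = x^2 - 16*x/5 + 3.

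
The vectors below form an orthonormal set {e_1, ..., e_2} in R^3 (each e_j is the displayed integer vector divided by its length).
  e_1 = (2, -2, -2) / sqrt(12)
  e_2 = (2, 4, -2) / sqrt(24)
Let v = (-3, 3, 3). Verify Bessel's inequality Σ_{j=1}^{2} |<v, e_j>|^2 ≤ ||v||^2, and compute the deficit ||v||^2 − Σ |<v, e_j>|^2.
Σ |<v, e_j>|^2 = 27; ||v||^2 = 27; deficit = 0

Write each e_j = u_j / sqrt(<u_j, u_j>) where u_j is the displayed integer vector. Then <v, e_j> = <v, u_j> / sqrt(<u_j, u_j>), so |<v, e_j>|^2 = <v, u_j>^2 / <u_j, u_j>.
Coefficients: <v, e_1> = -18/sqrt(12), <v, e_2> = 0/sqrt(24).
Square and sum: Σ |<v, e_j>|^2 = 27.
Compute ||v||^2 = v·v = 27.
Deficit = 27 − 27 = 0 ≥ 0, confirming Bessel's inequality. (The deficit equals ||v − Σ <v,e_j> e_j||^2, the squared distance from v to span{e_j}.)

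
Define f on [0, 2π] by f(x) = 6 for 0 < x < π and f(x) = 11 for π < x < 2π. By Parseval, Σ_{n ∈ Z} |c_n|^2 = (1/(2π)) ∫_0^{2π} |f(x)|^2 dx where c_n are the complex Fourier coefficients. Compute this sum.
Σ |c_n|^2 = 157/2

Parseval equates the L^2 energy of f (normalised by 1/(2π)) with the ℓ^2 sum of its Fourier coefficients: (1/(2π)) ∫_0^{2π} |f|^2 = Σ |c_n|^2.
Compute the left side: (1/(2π)) [∫_0^π 6^2 dx + ∫_π^{2π} 11^2 dx] = (1/(2π)) · (36π + 121π) = (36 + 121)/2 = 157/2.
So Σ_{n ∈ Z} |c_n|^2 = 157/2.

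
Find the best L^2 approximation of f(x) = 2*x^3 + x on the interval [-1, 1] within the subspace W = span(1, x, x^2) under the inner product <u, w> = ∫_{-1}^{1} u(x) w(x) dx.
g(x) = 11*x/5

The best approximation g ∈ W is the orthogonal projection of f onto W. Writing g = a_0 + a_1 x + a_2 x^2, the coefficients solve the normal equations G · a = b where
  G_{ij} = <φ_i, φ_j> and b_i = <f, φ_i>, with φ_0 = 1, φ_1 = x, φ_2 = x^2.
G =
  [2, 0, 2/3]
  [0, 2/3, 0]
  [2/3, 0, 2/5],
b = (0, 22/15, 0).
Solving gives a_0 = 0, a_1 = 11/5, a_2 = 0, so
  g(x) = 11*x/5.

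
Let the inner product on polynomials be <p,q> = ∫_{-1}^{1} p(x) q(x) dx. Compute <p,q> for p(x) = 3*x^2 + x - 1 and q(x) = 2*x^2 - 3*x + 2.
<p,q> = -14/15

Expand the product: p(x)·q(x) = 6*x^4 - 7*x^3 + x^2 + 5*x - 2.
∫_{-1}^{1} of each monomial x^k gives [2/(k+1) if k even, 0 if k odd]. Integrating term-by-term (or equivalently evaluating the antiderivative F(x) = 6*x^5/5 - 7*x^4/4 + x^3/3 + 5*x^2/2 - 2*x at the endpoints):
  F(1) − F(−1) = 17/60 − (73/60) = -14/15.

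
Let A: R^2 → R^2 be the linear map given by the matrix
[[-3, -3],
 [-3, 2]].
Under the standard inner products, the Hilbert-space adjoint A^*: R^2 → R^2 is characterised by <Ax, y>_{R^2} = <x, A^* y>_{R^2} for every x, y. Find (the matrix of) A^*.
A^* = A^T =
[[-3, -3],
 [-3, 2]]

For real matrices with standard dot products, the defining identity <Ax, y> = <x, A^* y> gives (Ax)^T y = x^T (A^*) y, i.e. x^T A^T y = x^T (A^*) y. Since this holds for all x, y, we must have A^* = A^T. Therefore
A^* =
[[-3, -3],
 [-3, 2]].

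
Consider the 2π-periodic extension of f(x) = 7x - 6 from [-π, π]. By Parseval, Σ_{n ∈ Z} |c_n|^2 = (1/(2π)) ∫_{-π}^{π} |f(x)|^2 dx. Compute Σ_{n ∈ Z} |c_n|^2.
Σ |c_n|^2 = 49π^2/3 + 36

Expand and integrate term by term over [-π, π]:
  ∫ (7x)^2 dx = 49·(2π^3/3); ∫ 2·7·(-6)·x dx = 0 (odd integrand); ∫ (-6)^2 dx = 36·2π.
So (1/(2π)) ∫_{-π}^{π} (7x - 6)^2 dx = 49π^2/3 + 36 = 49π^2/3 + 36.
Parseval ⇒ Σ |c_n|^2 = 49π^2/3 + 36.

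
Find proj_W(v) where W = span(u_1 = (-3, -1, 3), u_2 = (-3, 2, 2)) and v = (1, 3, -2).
proj_W(v) = (81/77, 465/154, -299/154)

Set up U = [u_1 | ... | u_2] ∈ R^(3×2). The projector onto W = col(U) is P = U (U^T U)^(-1) U^T.
Compute U^T U =
  [19, 13]
  [13, 17],
and U^T v = (-12, -1).
Solve U^T U · c = U^T v for the coefficients: c = (-191/154, 137/154). The projection is proj_W(v) = U c.
Check: (v - proj_W(v)) · u_1 = 0  (should be 0).
Check: (v - proj_W(v)) · u_2 = 0  (should be 0).
Result: proj_W(v) = (81/77, 465/154, -299/154).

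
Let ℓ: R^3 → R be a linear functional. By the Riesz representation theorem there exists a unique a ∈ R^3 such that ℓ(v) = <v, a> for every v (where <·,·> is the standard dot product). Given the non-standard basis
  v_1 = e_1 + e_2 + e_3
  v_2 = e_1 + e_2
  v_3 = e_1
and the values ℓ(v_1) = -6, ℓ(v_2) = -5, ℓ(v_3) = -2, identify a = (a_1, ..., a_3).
a = (-2, -3, -1)

Write a = (a_1, ..., a_3) in the standard basis. For each basis vector v_i, ℓ(v_i) = <v_i, a> is a linear equation in the a_j's. Collect the n equations into a matrix system V a = ℓ, where row i of V is v_i (expressed in the standard basis). Since V is invertible (lower-triangular with 1s on the diagonal, up to permutation), solve by back-substitution:
  V =
[[1, 1, 1],
 [1, 1, 0],
 [1, 0, 0]]
  V a = (-6, -5, -2)
Solving gives a = (-2, -3, -1).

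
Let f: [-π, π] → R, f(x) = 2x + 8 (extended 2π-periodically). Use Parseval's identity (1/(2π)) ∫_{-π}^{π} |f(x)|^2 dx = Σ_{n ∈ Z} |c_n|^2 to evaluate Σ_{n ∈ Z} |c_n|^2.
Σ |c_n|^2 = 4π^2/3 + 64

Expand and integrate term by term over [-π, π]:
  ∫ (2x)^2 dx = 4·(2π^3/3); ∫ 2·2·(8)·x dx = 0 (odd integrand); ∫ 8^2 dx = 64·2π.
So (1/(2π)) ∫_{-π}^{π} (2x + 8)^2 dx = 4π^2/3 + 64 = 4π^2/3 + 64.
Parseval ⇒ Σ |c_n|^2 = 4π^2/3 + 64.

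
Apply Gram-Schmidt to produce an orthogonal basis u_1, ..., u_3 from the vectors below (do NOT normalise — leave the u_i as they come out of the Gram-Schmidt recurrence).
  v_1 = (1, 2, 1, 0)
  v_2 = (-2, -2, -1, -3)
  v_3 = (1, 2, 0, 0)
Orthogonal basis:
  u_1 = (1, 2, 1, 0)
  u_2 = (-5/6, 1/3, 1/6, -3)
  u_3 = (9/59, 20/59, -49/59, -3/59)

Apply the Gram-Schmidt recurrence
  u_1 = v_1
  u_i = v_i − Σ_{j<i} ((v_i · u_j) / (u_j · u_j)) · u_j.

Step by step this gives:
  u_1 = (1, 2, 1, 0)
  u_2 = (-5/6, 1/3, 1/6, -3)
  u_3 = (9/59, 20/59, -49/59, -3/59)

Orthogonality check:
  u_2 · u_1 = 0 (should be 0)
  u_3 · u_1 = 0 (should be 0)
  u_3 · u_2 = 0 (should be 0)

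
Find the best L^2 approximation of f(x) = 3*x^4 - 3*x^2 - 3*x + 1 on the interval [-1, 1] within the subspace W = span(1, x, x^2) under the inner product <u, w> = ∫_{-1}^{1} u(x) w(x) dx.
g(x) = -3*x^2/7 - 3*x + 26/35

The best approximation g ∈ W is the orthogonal projection of f onto W. Writing g = a_0 + a_1 x + a_2 x^2, the coefficients solve the normal equations G · a = b where
  G_{ij} = <φ_i, φ_j> and b_i = <f, φ_i>, with φ_0 = 1, φ_1 = x, φ_2 = x^2.
G =
  [2, 0, 2/3]
  [0, 2/3, 0]
  [2/3, 0, 2/5],
b = (6/5, -2, 34/105).
Solving gives a_0 = 26/35, a_1 = -3, a_2 = -3/7, so
  g(x) = -3*x^2/7 - 3*x + 26/35.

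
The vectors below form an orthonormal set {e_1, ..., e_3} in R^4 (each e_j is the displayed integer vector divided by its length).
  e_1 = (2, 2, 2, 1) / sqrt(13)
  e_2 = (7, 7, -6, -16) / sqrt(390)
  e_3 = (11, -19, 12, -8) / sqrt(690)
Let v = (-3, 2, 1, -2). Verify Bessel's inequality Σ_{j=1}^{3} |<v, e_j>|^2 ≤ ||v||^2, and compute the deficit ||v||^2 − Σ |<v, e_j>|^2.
Σ |<v, e_j>|^2 = 90/23; ||v||^2 = 18; deficit = 324/23

Write each e_j = u_j / sqrt(<u_j, u_j>) where u_j is the displayed integer vector. Then <v, e_j> = <v, u_j> / sqrt(<u_j, u_j>), so |<v, e_j>|^2 = <v, u_j>^2 / <u_j, u_j>.
Coefficients: <v, e_1> = -2/sqrt(13), <v, e_2> = 19/sqrt(390), <v, e_3> = -43/sqrt(690).
Square and sum: Σ |<v, e_j>|^2 = 90/23.
Compute ||v||^2 = v·v = 18.
Deficit = 18 − 90/23 = 324/23 ≥ 0, confirming Bessel's inequality. (The deficit equals ||v − Σ <v,e_j> e_j||^2, the squared distance from v to span{e_j}.)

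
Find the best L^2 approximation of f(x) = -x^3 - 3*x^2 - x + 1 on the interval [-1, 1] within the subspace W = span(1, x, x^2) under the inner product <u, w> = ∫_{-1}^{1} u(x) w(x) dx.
g(x) = -3*x^2 - 8*x/5 + 1

The best approximation g ∈ W is the orthogonal projection of f onto W. Writing g = a_0 + a_1 x + a_2 x^2, the coefficients solve the normal equations G · a = b where
  G_{ij} = <φ_i, φ_j> and b_i = <f, φ_i>, with φ_0 = 1, φ_1 = x, φ_2 = x^2.
G =
  [2, 0, 2/3]
  [0, 2/3, 0]
  [2/3, 0, 2/5],
b = (0, -16/15, -8/15).
Solving gives a_0 = 1, a_1 = -8/5, a_2 = -3, so
  g(x) = -3*x^2 - 8*x/5 + 1.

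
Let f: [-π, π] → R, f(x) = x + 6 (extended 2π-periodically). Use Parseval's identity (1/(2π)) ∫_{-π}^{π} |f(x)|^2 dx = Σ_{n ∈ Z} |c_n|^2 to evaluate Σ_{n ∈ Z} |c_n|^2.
Σ |c_n|^2 = π^2/3 + 36

Expand and integrate term by term over [-π, π]:
  ∫ (x)^2 dx = 1·(2π^3/3); ∫ 2·1·(6)·x dx = 0 (odd integrand); ∫ 6^2 dx = 36·2π.
So (1/(2π)) ∫_{-π}^{π} (x + 6)^2 dx = 1π^2/3 + 36 = π^2/3 + 36.
Parseval ⇒ Σ |c_n|^2 = π^2/3 + 36.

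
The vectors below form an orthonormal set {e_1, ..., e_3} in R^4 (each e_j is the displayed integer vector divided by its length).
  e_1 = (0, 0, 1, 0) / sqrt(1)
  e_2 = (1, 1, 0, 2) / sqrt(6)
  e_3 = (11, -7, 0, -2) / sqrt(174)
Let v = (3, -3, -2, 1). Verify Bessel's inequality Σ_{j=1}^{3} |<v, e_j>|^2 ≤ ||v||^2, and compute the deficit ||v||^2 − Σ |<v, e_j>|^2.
Σ |<v, e_j>|^2 = 586/29; ||v||^2 = 23; deficit = 81/29

Write each e_j = u_j / sqrt(<u_j, u_j>) where u_j is the displayed integer vector. Then <v, e_j> = <v, u_j> / sqrt(<u_j, u_j>), so |<v, e_j>|^2 = <v, u_j>^2 / <u_j, u_j>.
Coefficients: <v, e_1> = -2/sqrt(1), <v, e_2> = 2/sqrt(6), <v, e_3> = 52/sqrt(174).
Square and sum: Σ |<v, e_j>|^2 = 586/29.
Compute ||v||^2 = v·v = 23.
Deficit = 23 − 586/29 = 81/29 ≥ 0, confirming Bessel's inequality. (The deficit equals ||v − Σ <v,e_j> e_j||^2, the squared distance from v to span{e_j}.)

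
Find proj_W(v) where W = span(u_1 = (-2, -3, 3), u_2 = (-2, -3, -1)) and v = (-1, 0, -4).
proj_W(v) = (-4/13, -6/13, -4)

Set up U = [u_1 | ... | u_2] ∈ R^(3×2). The projector onto W = col(U) is P = U (U^T U)^(-1) U^T.
Compute U^T U =
  [22, 10]
  [10, 14],
and U^T v = (-10, 6).
Solve U^T U · c = U^T v for the coefficients: c = (-25/26, 29/26). The projection is proj_W(v) = U c.
Check: (v - proj_W(v)) · u_1 = 0  (should be 0).
Check: (v - proj_W(v)) · u_2 = 0  (should be 0).
Result: proj_W(v) = (-4/13, -6/13, -4).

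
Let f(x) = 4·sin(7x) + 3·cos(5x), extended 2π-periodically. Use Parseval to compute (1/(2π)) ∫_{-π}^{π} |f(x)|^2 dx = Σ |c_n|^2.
Σ |c_n|^2 = 25/2

Expand |f|^2 and use orthogonality of {sin(nx), cos(mx)} on [-π, π]:
  ∫_{-π}^{π} sin(nx)^2 dx = π, ∫ cos(mx)^2 dx = π, and cross terms integrate to 0.
So ∫_{-π}^{π} f(x)^2 dx = 4^2 · π + 3^2 · π = (16 + 9)π.
Divide by 2π: (16 + 9)/2 = 25/2.
By Parseval, this equals Σ |c_n|^2.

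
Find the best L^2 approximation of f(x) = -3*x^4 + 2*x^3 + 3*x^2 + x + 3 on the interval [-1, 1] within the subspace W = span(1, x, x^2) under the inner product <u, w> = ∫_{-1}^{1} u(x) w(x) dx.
g(x) = 3*x^2/7 + 11*x/5 + 114/35

The best approximation g ∈ W is the orthogonal projection of f onto W. Writing g = a_0 + a_1 x + a_2 x^2, the coefficients solve the normal equations G · a = b where
  G_{ij} = <φ_i, φ_j> and b_i = <f, φ_i>, with φ_0 = 1, φ_1 = x, φ_2 = x^2.
G =
  [2, 0, 2/3]
  [0, 2/3, 0]
  [2/3, 0, 2/5],
b = (34/5, 22/15, 82/35).
Solving gives a_0 = 114/35, a_1 = 11/5, a_2 = 3/7, so
  g(x) = 3*x^2/7 + 11*x/5 + 114/35.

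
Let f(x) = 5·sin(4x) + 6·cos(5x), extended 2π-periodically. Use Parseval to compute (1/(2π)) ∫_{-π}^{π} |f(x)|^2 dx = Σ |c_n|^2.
Σ |c_n|^2 = 61/2

Expand |f|^2 and use orthogonality of {sin(nx), cos(mx)} on [-π, π]:
  ∫_{-π}^{π} sin(nx)^2 dx = π, ∫ cos(mx)^2 dx = π, and cross terms integrate to 0.
So ∫_{-π}^{π} f(x)^2 dx = 5^2 · π + 6^2 · π = (25 + 36)π.
Divide by 2π: (25 + 36)/2 = 61/2.
By Parseval, this equals Σ |c_n|^2.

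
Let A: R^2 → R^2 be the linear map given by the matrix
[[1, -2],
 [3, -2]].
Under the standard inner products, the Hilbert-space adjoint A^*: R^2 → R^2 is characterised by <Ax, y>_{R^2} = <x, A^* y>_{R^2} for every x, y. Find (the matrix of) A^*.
A^* = A^T =
[[1, 3],
 [-2, -2]]

For real matrices with standard dot products, the defining identity <Ax, y> = <x, A^* y> gives (Ax)^T y = x^T (A^*) y, i.e. x^T A^T y = x^T (A^*) y. Since this holds for all x, y, we must have A^* = A^T. Therefore
A^* =
[[1, 3],
 [-2, -2]].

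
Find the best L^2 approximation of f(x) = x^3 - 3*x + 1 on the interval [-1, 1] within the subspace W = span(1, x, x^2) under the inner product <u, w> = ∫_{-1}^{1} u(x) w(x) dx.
g(x) = 1 - 12*x/5

The best approximation g ∈ W is the orthogonal projection of f onto W. Writing g = a_0 + a_1 x + a_2 x^2, the coefficients solve the normal equations G · a = b where
  G_{ij} = <φ_i, φ_j> and b_i = <f, φ_i>, with φ_0 = 1, φ_1 = x, φ_2 = x^2.
G =
  [2, 0, 2/3]
  [0, 2/3, 0]
  [2/3, 0, 2/5],
b = (2, -8/5, 2/3).
Solving gives a_0 = 1, a_1 = -12/5, a_2 = 0, so
  g(x) = 1 - 12*x/5.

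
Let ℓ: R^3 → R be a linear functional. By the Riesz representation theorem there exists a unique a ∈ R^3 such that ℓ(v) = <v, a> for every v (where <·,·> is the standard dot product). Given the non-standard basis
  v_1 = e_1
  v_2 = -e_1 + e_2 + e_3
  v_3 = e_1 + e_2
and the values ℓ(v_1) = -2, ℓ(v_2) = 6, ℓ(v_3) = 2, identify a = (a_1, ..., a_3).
a = (-2, 4, 0)

Write a = (a_1, ..., a_3) in the standard basis. For each basis vector v_i, ℓ(v_i) = <v_i, a> is a linear equation in the a_j's. Collect the n equations into a matrix system V a = ℓ, where row i of V is v_i (expressed in the standard basis). Since V is invertible (lower-triangular with 1s on the diagonal, up to permutation), solve by back-substitution:
  V =
[[1, 0, 0],
 [-1, 1, 1],
 [1, 1, 0]]
  V a = (-2, 6, 2)
Solving gives a = (-2, 4, 0).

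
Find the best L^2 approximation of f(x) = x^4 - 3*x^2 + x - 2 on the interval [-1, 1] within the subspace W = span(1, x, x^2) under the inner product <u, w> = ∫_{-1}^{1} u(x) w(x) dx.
g(x) = -15*x^2/7 + x - 73/35

The best approximation g ∈ W is the orthogonal projection of f onto W. Writing g = a_0 + a_1 x + a_2 x^2, the coefficients solve the normal equations G · a = b where
  G_{ij} = <φ_i, φ_j> and b_i = <f, φ_i>, with φ_0 = 1, φ_1 = x, φ_2 = x^2.
G =
  [2, 0, 2/3]
  [0, 2/3, 0]
  [2/3, 0, 2/5],
b = (-28/5, 2/3, -236/105).
Solving gives a_0 = -73/35, a_1 = 1, a_2 = -15/7, so
  g(x) = -15*x^2/7 + x - 73/35.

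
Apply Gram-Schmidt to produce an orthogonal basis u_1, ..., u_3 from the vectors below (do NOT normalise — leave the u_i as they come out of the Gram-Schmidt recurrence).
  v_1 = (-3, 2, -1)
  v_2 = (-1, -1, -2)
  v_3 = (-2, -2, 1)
Orthogonal basis:
  u_1 = (-3, 2, -1)
  u_2 = (-5/14, -10/7, -25/14)
  u_3 = (-5/3, -5/3, 5/3)

Apply the Gram-Schmidt recurrence
  u_1 = v_1
  u_i = v_i − Σ_{j<i} ((v_i · u_j) / (u_j · u_j)) · u_j.

Step by step this gives:
  u_1 = (-3, 2, -1)
  u_2 = (-5/14, -10/7, -25/14)
  u_3 = (-5/3, -5/3, 5/3)

Orthogonality check:
  u_2 · u_1 = 0 (should be 0)
  u_3 · u_1 = 0 (should be 0)
  u_3 · u_2 = 0 (should be 0)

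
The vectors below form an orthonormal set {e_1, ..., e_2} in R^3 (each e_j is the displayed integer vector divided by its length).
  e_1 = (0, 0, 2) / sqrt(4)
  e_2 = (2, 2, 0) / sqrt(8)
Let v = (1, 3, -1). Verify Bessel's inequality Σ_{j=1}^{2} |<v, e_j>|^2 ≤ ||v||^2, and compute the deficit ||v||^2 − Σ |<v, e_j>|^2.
Σ |<v, e_j>|^2 = 9; ||v||^2 = 11; deficit = 2

Write each e_j = u_j / sqrt(<u_j, u_j>) where u_j is the displayed integer vector. Then <v, e_j> = <v, u_j> / sqrt(<u_j, u_j>), so |<v, e_j>|^2 = <v, u_j>^2 / <u_j, u_j>.
Coefficients: <v, e_1> = -2/sqrt(4), <v, e_2> = 8/sqrt(8).
Square and sum: Σ |<v, e_j>|^2 = 9.
Compute ||v||^2 = v·v = 11.
Deficit = 11 − 9 = 2 ≥ 0, confirming Bessel's inequality. (The deficit equals ||v − Σ <v,e_j> e_j||^2, the squared distance from v to span{e_j}.)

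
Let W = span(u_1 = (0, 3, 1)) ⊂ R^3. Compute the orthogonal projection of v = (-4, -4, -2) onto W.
proj_W(v) = (0, -21/5, -7/5)

Set up U = [u_1 | ... | u_1] ∈ R^(3×1). The projector onto W = col(U) is P = U (U^T U)^(-1) U^T.
Compute U^T U =
  [10],
and U^T v = (-14).
Solve U^T U · c = U^T v for the coefficients: c = (-7/5). The projection is proj_W(v) = U c.
Check: (v - proj_W(v)) · u_1 = 0  (should be 0).
Result: proj_W(v) = (0, -21/5, -7/5).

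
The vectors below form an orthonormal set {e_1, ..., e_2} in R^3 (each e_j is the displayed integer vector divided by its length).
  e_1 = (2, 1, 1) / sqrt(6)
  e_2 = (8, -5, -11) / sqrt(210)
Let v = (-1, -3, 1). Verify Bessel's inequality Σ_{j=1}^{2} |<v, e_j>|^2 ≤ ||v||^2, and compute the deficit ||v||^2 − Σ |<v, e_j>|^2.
Σ |<v, e_j>|^2 = 96/35; ||v||^2 = 11; deficit = 289/35

Write each e_j = u_j / sqrt(<u_j, u_j>) where u_j is the displayed integer vector. Then <v, e_j> = <v, u_j> / sqrt(<u_j, u_j>), so |<v, e_j>|^2 = <v, u_j>^2 / <u_j, u_j>.
Coefficients: <v, e_1> = -4/sqrt(6), <v, e_2> = -4/sqrt(210).
Square and sum: Σ |<v, e_j>|^2 = 96/35.
Compute ||v||^2 = v·v = 11.
Deficit = 11 − 96/35 = 289/35 ≥ 0, confirming Bessel's inequality. (The deficit equals ||v − Σ <v,e_j> e_j||^2, the squared distance from v to span{e_j}.)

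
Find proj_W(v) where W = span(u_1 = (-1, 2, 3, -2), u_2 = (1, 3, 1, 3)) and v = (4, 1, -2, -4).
proj_W(v) = (-35/89, -175/178, -21/89, -203/178)

Set up U = [u_1 | ... | u_2] ∈ R^(4×2). The projector onto W = col(U) is P = U (U^T U)^(-1) U^T.
Compute U^T U =
  [18, 2]
  [2, 20],
and U^T v = (0, -7).
Solve U^T U · c = U^T v for the coefficients: c = (7/178, -63/178). The projection is proj_W(v) = U c.
Check: (v - proj_W(v)) · u_1 = 0  (should be 0).
Check: (v - proj_W(v)) · u_2 = 0  (should be 0).
Result: proj_W(v) = (-35/89, -175/178, -21/89, -203/178).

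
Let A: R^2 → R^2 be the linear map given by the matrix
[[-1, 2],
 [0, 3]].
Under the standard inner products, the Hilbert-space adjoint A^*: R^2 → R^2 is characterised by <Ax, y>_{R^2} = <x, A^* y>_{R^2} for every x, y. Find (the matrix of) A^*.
A^* = A^T =
[[-1, 0],
 [2, 3]]

For real matrices with standard dot products, the defining identity <Ax, y> = <x, A^* y> gives (Ax)^T y = x^T (A^*) y, i.e. x^T A^T y = x^T (A^*) y. Since this holds for all x, y, we must have A^* = A^T. Therefore
A^* =
[[-1, 0],
 [2, 3]].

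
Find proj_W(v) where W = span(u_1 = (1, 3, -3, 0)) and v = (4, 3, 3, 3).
proj_W(v) = (4/19, 12/19, -12/19, 0)

Set up U = [u_1 | ... | u_1] ∈ R^(4×1). The projector onto W = col(U) is P = U (U^T U)^(-1) U^T.
Compute U^T U =
  [19],
and U^T v = (4).
Solve U^T U · c = U^T v for the coefficients: c = (4/19). The projection is proj_W(v) = U c.
Check: (v - proj_W(v)) · u_1 = 0  (should be 0).
Result: proj_W(v) = (4/19, 12/19, -12/19, 0).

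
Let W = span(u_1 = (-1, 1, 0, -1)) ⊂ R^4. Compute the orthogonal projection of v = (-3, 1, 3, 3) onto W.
proj_W(v) = (-1/3, 1/3, 0, -1/3)

Set up U = [u_1 | ... | u_1] ∈ R^(4×1). The projector onto W = col(U) is P = U (U^T U)^(-1) U^T.
Compute U^T U =
  [3],
and U^T v = (1).
Solve U^T U · c = U^T v for the coefficients: c = (1/3). The projection is proj_W(v) = U c.
Check: (v - proj_W(v)) · u_1 = 0  (should be 0).
Result: proj_W(v) = (-1/3, 1/3, 0, -1/3).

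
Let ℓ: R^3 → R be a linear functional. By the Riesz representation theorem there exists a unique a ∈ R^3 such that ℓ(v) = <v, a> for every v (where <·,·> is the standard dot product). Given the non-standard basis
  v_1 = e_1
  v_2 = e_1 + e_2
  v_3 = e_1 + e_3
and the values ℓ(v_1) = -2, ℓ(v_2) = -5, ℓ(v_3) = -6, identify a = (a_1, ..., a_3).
a = (-2, -3, -4)

Write a = (a_1, ..., a_3) in the standard basis. For each basis vector v_i, ℓ(v_i) = <v_i, a> is a linear equation in the a_j's. Collect the n equations into a matrix system V a = ℓ, where row i of V is v_i (expressed in the standard basis). Since V is invertible (lower-triangular with 1s on the diagonal, up to permutation), solve by back-substitution:
  V =
[[1, 0, 0],
 [1, 1, 0],
 [1, 0, 1]]
  V a = (-2, -5, -6)
Solving gives a = (-2, -3, -4).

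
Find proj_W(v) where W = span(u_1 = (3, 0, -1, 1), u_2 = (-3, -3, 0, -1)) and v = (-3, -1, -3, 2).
proj_W(v) = (-138/109, -210/109, -24/109, -46/109)

Set up U = [u_1 | ... | u_2] ∈ R^(4×2). The projector onto W = col(U) is P = U (U^T U)^(-1) U^T.
Compute U^T U =
  [11, -10]
  [-10, 19],
and U^T v = (-4, 10).
Solve U^T U · c = U^T v for the coefficients: c = (24/109, 70/109). The projection is proj_W(v) = U c.
Check: (v - proj_W(v)) · u_1 = 0  (should be 0).
Check: (v - proj_W(v)) · u_2 = 0  (should be 0).
Result: proj_W(v) = (-138/109, -210/109, -24/109, -46/109).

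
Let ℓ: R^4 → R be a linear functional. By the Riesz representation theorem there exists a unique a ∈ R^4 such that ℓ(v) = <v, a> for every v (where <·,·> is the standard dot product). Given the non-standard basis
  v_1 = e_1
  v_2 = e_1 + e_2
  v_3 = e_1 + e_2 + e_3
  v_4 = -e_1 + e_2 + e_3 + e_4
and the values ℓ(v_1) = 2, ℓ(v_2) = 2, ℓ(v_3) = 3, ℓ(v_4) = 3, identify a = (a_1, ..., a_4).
a = (2, 0, 1, 4)

Write a = (a_1, ..., a_4) in the standard basis. For each basis vector v_i, ℓ(v_i) = <v_i, a> is a linear equation in the a_j's. Collect the n equations into a matrix system V a = ℓ, where row i of V is v_i (expressed in the standard basis). Since V is invertible (lower-triangular with 1s on the diagonal, up to permutation), solve by back-substitution:
  V =
[[1, 0, 0, 0],
 [1, 1, 0, 0],
 [1, 1, 1, 0],
 [-1, 1, 1, 1]]
  V a = (2, 2, 3, 3)
Solving gives a = (2, 0, 1, 4).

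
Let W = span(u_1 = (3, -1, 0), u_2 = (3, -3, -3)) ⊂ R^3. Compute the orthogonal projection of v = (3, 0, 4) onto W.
proj_W(v) = (47/14, 15/14, 23/7)

Set up U = [u_1 | ... | u_2] ∈ R^(3×2). The projector onto W = col(U) is P = U (U^T U)^(-1) U^T.
Compute U^T U =
  [10, 12]
  [12, 27],
and U^T v = (9, -3).
Solve U^T U · c = U^T v for the coefficients: c = (31/14, -23/21). The projection is proj_W(v) = U c.
Check: (v - proj_W(v)) · u_1 = 0  (should be 0).
Check: (v - proj_W(v)) · u_2 = 0  (should be 0).
Result: proj_W(v) = (47/14, 15/14, 23/7).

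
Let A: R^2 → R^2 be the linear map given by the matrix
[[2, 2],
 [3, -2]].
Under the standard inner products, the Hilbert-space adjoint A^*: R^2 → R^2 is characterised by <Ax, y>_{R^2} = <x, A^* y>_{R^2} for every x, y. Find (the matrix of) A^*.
A^* = A^T =
[[2, 3],
 [2, -2]]

For real matrices with standard dot products, the defining identity <Ax, y> = <x, A^* y> gives (Ax)^T y = x^T (A^*) y, i.e. x^T A^T y = x^T (A^*) y. Since this holds for all x, y, we must have A^* = A^T. Therefore
A^* =
[[2, 3],
 [2, -2]].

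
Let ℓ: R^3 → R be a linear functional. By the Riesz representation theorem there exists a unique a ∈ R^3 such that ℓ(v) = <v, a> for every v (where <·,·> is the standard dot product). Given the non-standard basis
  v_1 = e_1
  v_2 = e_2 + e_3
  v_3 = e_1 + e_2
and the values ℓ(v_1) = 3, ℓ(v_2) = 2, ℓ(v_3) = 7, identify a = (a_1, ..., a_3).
a = (3, 4, -2)

Write a = (a_1, ..., a_3) in the standard basis. For each basis vector v_i, ℓ(v_i) = <v_i, a> is a linear equation in the a_j's. Collect the n equations into a matrix system V a = ℓ, where row i of V is v_i (expressed in the standard basis). Since V is invertible (lower-triangular with 1s on the diagonal, up to permutation), solve by back-substitution:
  V =
[[1, 0, 0],
 [0, 1, 1],
 [1, 1, 0]]
  V a = (3, 2, 7)
Solving gives a = (3, 4, -2).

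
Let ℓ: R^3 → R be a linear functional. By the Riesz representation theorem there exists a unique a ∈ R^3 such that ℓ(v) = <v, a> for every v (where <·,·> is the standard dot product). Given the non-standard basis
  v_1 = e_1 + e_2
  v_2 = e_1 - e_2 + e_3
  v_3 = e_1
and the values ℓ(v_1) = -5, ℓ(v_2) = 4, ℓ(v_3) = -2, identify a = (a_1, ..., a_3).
a = (-2, -3, 3)

Write a = (a_1, ..., a_3) in the standard basis. For each basis vector v_i, ℓ(v_i) = <v_i, a> is a linear equation in the a_j's. Collect the n equations into a matrix system V a = ℓ, where row i of V is v_i (expressed in the standard basis). Since V is invertible (lower-triangular with 1s on the diagonal, up to permutation), solve by back-substitution:
  V =
[[1, 1, 0],
 [1, -1, 1],
 [1, 0, 0]]
  V a = (-5, 4, -2)
Solving gives a = (-2, -3, 3).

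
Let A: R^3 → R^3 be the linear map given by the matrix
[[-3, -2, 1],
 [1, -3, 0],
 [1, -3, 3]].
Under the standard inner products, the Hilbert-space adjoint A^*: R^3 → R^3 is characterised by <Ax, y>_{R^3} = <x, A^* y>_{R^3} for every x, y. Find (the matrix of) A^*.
A^* = A^T =
[[-3, 1, 1],
 [-2, -3, -3],
 [1, 0, 3]]

For real matrices with standard dot products, the defining identity <Ax, y> = <x, A^* y> gives (Ax)^T y = x^T (A^*) y, i.e. x^T A^T y = x^T (A^*) y. Since this holds for all x, y, we must have A^* = A^T. Therefore
A^* =
[[-3, 1, 1],
 [-2, -3, -3],
 [1, 0, 3]].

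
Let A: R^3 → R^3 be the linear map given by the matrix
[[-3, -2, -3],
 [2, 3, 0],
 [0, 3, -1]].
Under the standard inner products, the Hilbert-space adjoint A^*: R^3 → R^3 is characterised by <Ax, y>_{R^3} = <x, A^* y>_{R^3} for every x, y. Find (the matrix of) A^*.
A^* = A^T =
[[-3, 2, 0],
 [-2, 3, 3],
 [-3, 0, -1]]

For real matrices with standard dot products, the defining identity <Ax, y> = <x, A^* y> gives (Ax)^T y = x^T (A^*) y, i.e. x^T A^T y = x^T (A^*) y. Since this holds for all x, y, we must have A^* = A^T. Therefore
A^* =
[[-3, 2, 0],
 [-2, 3, 3],
 [-3, 0, -1]].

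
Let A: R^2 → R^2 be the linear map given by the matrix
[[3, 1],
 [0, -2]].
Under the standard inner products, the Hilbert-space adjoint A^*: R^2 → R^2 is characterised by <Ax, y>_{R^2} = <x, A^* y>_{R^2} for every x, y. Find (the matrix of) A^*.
A^* = A^T =
[[3, 0],
 [1, -2]]

For real matrices with standard dot products, the defining identity <Ax, y> = <x, A^* y> gives (Ax)^T y = x^T (A^*) y, i.e. x^T A^T y = x^T (A^*) y. Since this holds for all x, y, we must have A^* = A^T. Therefore
A^* =
[[3, 0],
 [1, -2]].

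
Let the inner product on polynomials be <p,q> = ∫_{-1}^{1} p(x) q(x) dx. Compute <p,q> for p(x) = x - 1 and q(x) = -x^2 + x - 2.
<p,q> = 16/3

Expand the product: p(x)·q(x) = -x^3 + 2*x^2 - 3*x + 2.
∫_{-1}^{1} of each monomial x^k gives [2/(k+1) if k even, 0 if k odd]. Integrating term-by-term (or equivalently evaluating the antiderivative F(x) = -x^4/4 + 2*x^3/3 - 3*x^2/2 + 2*x at the endpoints):
  F(1) − F(−1) = 11/12 − (-53/12) = 16/3.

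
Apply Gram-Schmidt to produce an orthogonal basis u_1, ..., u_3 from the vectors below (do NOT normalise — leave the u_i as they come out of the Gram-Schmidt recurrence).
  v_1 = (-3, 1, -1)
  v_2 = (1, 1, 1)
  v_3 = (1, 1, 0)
Orthogonal basis:
  u_1 = (-3, 1, -1)
  u_2 = (2/11, 14/11, 8/11)
  u_3 = (1/3, 1/3, -2/3)

Apply the Gram-Schmidt recurrence
  u_1 = v_1
  u_i = v_i − Σ_{j<i} ((v_i · u_j) / (u_j · u_j)) · u_j.

Step by step this gives:
  u_1 = (-3, 1, -1)
  u_2 = (2/11, 14/11, 8/11)
  u_3 = (1/3, 1/3, -2/3)

Orthogonality check:
  u_2 · u_1 = 0 (should be 0)
  u_3 · u_1 = 0 (should be 0)
  u_3 · u_2 = 0 (should be 0)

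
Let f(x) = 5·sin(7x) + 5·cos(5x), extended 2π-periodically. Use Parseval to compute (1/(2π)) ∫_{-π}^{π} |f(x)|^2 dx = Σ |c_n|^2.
Σ |c_n|^2 = 25

Expand |f|^2 and use orthogonality of {sin(nx), cos(mx)} on [-π, π]:
  ∫_{-π}^{π} sin(nx)^2 dx = π, ∫ cos(mx)^2 dx = π, and cross terms integrate to 0.
So ∫_{-π}^{π} f(x)^2 dx = 5^2 · π + 5^2 · π = (25 + 25)π.
Divide by 2π: (25 + 25)/2 = 25.
By Parseval, this equals Σ |c_n|^2.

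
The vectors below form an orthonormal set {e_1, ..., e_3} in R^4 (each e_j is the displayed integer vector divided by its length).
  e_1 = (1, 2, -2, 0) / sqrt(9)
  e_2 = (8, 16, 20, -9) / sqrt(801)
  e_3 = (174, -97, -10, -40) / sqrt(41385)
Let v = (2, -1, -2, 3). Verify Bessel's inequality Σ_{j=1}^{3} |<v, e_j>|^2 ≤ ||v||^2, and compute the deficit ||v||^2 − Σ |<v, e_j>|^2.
Σ |<v, e_j>|^2 = 318/31; ||v||^2 = 18; deficit = 240/31

Write each e_j = u_j / sqrt(<u_j, u_j>) where u_j is the displayed integer vector. Then <v, e_j> = <v, u_j> / sqrt(<u_j, u_j>), so |<v, e_j>|^2 = <v, u_j>^2 / <u_j, u_j>.
Coefficients: <v, e_1> = 4/sqrt(9), <v, e_2> = -67/sqrt(801), <v, e_3> = 345/sqrt(41385).
Square and sum: Σ |<v, e_j>|^2 = 318/31.
Compute ||v||^2 = v·v = 18.
Deficit = 18 − 318/31 = 240/31 ≥ 0, confirming Bessel's inequality. (The deficit equals ||v − Σ <v,e_j> e_j||^2, the squared distance from v to span{e_j}.)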